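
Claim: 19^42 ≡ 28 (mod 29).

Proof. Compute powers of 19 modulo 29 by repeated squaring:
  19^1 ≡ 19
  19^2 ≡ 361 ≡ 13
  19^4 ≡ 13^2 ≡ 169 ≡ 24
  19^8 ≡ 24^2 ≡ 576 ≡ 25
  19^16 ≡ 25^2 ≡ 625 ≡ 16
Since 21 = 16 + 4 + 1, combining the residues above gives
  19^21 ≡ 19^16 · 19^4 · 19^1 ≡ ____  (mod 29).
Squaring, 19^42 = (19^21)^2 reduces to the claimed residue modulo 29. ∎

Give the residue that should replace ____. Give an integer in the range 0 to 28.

17

Multiply the listed residues: 16 · 24 · 19 = 384 → 7296.
Reducing modulo 29: 7296 = 251·29 + 17, so 19^21 ≡ 17.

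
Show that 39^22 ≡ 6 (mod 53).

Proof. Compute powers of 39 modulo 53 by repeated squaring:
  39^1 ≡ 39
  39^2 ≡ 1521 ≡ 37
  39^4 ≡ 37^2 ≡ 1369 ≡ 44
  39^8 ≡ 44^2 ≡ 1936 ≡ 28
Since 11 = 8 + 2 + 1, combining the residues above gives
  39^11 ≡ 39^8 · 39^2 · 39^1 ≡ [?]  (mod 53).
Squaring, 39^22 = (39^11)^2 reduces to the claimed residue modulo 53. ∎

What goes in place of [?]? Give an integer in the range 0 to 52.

18

Multiply the listed residues: 28 · 37 · 39 = 1036 → 40404.
Reducing modulo 53: 40404 = 762·53 + 18, so 39^11 ≡ 18.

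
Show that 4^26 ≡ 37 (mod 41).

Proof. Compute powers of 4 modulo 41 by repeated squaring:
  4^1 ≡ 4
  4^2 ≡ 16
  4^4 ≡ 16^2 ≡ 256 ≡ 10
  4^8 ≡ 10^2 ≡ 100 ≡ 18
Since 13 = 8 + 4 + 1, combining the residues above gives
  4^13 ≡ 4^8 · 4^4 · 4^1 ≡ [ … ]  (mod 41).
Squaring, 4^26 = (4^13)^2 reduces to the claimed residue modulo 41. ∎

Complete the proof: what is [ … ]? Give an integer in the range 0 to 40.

4^8 · 4^4 · 4^1 ≡ 18 · 10 · 4 = 720.
720 mod 41 = 23, so 4^13 ≡ 23 (mod 41).

23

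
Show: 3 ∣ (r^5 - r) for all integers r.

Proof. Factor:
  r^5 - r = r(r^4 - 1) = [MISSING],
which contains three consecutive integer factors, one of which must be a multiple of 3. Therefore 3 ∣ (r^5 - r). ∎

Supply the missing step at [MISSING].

(r - 1)r(r + 1)(r^2 + 1)

r^4 - 1 = (r^2 - 1)(r^2 + 1), and r^2 - 1 = (r-1)(r+1).
So r(r^4 - 1) = (r - 1)r(r + 1)(r^2 + 1).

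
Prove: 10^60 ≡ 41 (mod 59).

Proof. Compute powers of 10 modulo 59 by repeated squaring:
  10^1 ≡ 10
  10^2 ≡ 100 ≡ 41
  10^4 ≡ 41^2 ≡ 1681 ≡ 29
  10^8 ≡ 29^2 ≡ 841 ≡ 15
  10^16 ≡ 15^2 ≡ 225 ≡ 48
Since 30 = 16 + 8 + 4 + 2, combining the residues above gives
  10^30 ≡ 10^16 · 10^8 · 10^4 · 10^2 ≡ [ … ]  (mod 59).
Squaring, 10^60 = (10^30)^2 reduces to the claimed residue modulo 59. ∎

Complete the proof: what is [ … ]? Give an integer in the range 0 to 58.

49

Multiply the listed residues: 48 · 15 · 29 · 41 = 720 → 20880 → 856080.
Reducing modulo 59: 856080 = 14509·59 + 49, so 10^30 ≡ 49.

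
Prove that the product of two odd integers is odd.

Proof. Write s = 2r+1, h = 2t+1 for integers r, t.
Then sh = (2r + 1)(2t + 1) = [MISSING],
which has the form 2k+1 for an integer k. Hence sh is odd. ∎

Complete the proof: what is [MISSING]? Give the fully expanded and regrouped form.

Expanding: (2r + 1)(2t + 1) = 4rt + 2r + 2t + 1.
Every term except the constant is even, so this is 2(2rt + r + t) + 1,
and 2rt + r + t ∈ ℤ gives the required form.

2(2rt + r + t) + 1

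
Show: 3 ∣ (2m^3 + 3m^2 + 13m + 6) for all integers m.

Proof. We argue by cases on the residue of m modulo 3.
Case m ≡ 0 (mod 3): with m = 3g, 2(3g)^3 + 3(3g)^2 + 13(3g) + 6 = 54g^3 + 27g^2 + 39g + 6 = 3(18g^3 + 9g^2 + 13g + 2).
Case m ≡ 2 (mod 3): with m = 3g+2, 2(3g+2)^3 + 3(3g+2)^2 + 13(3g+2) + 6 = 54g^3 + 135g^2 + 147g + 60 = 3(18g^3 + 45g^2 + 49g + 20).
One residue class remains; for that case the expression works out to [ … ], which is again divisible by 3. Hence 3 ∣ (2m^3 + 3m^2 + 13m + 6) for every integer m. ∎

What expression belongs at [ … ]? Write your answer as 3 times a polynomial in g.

Only m ≡ 1 (mod 3) is unaccounted for. Put m = 3g+1:
2(3g+1)^3 + 3(3g+1)^2 + 13(3g+1) + 6 expands to 54g^3 + 81g^2 + 75g + 24,
and factoring out 3 leaves 3(18g^3 + 27g^2 + 25g + 8).

3(18g^3 + 27g^2 + 25g + 8)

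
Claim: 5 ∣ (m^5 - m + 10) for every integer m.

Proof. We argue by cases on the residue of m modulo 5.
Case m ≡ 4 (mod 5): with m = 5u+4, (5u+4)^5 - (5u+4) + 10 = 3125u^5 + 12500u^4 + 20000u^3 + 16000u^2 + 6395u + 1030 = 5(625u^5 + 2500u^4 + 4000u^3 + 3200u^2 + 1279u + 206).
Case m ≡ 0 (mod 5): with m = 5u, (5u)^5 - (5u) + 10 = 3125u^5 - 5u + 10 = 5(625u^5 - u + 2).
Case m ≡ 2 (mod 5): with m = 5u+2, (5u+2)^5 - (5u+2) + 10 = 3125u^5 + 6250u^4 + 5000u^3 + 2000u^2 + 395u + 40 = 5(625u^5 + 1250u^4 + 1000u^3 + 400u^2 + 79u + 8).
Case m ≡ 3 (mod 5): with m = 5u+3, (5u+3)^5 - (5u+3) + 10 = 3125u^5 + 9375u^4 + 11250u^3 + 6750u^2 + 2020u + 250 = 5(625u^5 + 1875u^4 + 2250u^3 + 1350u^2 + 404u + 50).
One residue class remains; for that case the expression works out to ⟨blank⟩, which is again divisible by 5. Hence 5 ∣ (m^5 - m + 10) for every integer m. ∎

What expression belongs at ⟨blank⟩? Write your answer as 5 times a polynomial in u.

The residues treated are {4, 0, 2, 3}, so the missing case is m ≡ 1 (mod 5); write m = 5u+1.
Then (5u+1)^5 - (5u+1) + 10 = 3125u^5 + 3125u^4 + 1250u^3 + 250u^2 + 20u + 10 = 5(625u^5 + 625u^4 + 250u^3 + 50u^2 + 4u + 2).

5(625u^5 + 625u^4 + 250u^3 + 50u^2 + 4u + 2)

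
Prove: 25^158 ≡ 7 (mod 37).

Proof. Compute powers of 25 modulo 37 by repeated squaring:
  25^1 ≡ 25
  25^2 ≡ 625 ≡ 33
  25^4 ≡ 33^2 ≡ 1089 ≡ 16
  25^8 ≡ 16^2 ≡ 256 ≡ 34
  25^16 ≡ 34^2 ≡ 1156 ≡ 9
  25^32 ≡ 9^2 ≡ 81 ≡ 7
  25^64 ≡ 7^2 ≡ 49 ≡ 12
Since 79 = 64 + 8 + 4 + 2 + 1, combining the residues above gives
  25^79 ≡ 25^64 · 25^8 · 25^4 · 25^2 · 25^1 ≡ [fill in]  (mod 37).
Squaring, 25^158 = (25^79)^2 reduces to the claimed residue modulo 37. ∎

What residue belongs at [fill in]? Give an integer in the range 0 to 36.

28

25^64 · 25^8 · 25^4 · 25^2 · 25^1 ≡ 12 · 34 · 16 · 33 · 25 = 5385600.
5385600 mod 37 = 28, so 25^79 ≡ 28 (mod 37).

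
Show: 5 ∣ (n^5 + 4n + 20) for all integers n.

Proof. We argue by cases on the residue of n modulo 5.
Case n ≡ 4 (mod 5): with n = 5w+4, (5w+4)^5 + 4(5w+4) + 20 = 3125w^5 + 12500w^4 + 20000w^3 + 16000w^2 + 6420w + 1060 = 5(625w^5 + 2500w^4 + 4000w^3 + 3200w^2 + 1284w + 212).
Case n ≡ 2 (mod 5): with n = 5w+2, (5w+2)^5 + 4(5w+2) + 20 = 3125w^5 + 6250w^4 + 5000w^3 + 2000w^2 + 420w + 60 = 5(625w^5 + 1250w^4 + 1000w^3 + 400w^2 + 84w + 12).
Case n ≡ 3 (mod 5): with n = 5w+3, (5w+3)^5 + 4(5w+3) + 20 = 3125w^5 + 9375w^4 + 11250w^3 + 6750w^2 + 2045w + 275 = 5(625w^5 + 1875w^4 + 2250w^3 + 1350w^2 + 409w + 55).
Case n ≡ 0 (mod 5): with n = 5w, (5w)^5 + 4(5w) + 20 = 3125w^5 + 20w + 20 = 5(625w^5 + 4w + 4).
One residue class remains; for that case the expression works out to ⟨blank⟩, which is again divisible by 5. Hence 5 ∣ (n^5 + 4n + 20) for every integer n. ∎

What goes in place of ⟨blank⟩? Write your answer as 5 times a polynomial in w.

Only n ≡ 1 (mod 5) is unaccounted for. Put n = 5w+1:
(5w+1)^5 + 4(5w+1) + 20 expands to 3125w^5 + 3125w^4 + 1250w^3 + 250w^2 + 45w + 25,
and factoring out 5 leaves 5(625w^5 + 625w^4 + 250w^3 + 50w^2 + 9w + 5).

5(625w^5 + 625w^4 + 250w^3 + 50w^2 + 9w + 5)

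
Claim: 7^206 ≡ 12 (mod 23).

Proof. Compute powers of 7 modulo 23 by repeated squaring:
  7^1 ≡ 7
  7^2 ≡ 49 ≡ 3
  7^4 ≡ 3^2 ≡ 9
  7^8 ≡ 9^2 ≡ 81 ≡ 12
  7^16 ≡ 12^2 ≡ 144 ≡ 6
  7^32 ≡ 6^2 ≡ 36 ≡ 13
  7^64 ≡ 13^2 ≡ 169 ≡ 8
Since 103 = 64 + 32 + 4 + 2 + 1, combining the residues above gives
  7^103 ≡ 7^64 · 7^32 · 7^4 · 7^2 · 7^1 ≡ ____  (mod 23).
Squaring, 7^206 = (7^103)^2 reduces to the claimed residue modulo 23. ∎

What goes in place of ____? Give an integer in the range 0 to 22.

Multiply the listed residues: 8 · 13 · 9 · 3 · 7 = 104 → 936 → 2808 → 19656.
Reducing modulo 23: 19656 = 854·23 + 14, so 7^103 ≡ 14.

14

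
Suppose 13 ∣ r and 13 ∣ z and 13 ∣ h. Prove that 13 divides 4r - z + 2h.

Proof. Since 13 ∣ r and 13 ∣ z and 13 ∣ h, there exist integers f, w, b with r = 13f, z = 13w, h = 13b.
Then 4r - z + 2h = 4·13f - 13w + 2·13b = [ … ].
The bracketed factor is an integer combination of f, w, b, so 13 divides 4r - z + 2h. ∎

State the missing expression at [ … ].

Each term has a factor of 13: 4·13f - 13w + 2·13b = 13·(2b + 4f - w).
Since 2b + 4f - w is an integer, 13 ∣ (4r - z + 2h).

13(2b + 4f - w)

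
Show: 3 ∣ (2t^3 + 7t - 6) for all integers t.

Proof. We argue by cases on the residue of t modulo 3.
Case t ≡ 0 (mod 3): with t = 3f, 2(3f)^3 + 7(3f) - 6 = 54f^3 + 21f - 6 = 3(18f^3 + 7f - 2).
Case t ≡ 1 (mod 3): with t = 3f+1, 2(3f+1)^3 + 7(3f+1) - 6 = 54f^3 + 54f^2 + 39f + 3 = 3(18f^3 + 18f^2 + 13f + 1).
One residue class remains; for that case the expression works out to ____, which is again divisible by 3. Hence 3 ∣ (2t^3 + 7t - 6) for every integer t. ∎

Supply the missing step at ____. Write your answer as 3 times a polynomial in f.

3(18f^3 + 36f^2 + 31f + 8)

The residues treated are {0, 1}, so the missing case is t ≡ 2 (mod 3); write t = 3f+2.
Then 2(3f+2)^3 + 7(3f+2) - 6 = 54f^3 + 108f^2 + 93f + 24 = 3(18f^3 + 36f^2 + 31f + 8).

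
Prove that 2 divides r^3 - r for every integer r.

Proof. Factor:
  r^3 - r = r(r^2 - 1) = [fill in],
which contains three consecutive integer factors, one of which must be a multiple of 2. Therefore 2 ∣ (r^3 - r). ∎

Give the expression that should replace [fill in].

(r - 1)r(r + 1)

r(r^2 - 1) = r(r - 1)(r + 1) = (r - 1)r(r + 1).
These three factors are consecutive integers, so their product is divisible by 2.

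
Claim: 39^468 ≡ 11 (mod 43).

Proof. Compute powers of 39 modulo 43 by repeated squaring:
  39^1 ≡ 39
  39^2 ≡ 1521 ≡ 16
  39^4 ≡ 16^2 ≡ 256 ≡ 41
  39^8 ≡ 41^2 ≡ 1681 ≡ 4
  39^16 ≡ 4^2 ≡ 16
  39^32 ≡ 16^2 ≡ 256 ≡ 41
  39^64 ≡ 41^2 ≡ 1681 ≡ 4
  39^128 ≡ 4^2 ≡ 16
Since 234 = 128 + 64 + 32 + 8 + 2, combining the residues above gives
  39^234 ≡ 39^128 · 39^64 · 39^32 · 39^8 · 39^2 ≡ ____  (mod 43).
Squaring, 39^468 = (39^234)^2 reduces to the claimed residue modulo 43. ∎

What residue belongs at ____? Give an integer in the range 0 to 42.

Multiply the listed residues: 16 · 4 · 41 · 4 · 16 = 64 → 2624 → 10496 → 167936.
Reducing modulo 43: 167936 = 3905·43 + 21, so 39^234 ≡ 21.

21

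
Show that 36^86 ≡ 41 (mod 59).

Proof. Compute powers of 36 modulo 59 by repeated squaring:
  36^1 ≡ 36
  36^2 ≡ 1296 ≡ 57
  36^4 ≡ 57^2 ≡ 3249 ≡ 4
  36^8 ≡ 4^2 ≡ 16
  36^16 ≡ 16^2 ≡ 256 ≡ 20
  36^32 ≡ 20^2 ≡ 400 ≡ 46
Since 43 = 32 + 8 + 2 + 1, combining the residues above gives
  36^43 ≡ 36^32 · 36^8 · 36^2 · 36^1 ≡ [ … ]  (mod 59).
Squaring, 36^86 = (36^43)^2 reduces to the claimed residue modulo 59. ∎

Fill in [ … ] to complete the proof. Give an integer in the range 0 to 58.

Multiply the listed residues: 46 · 16 · 57 · 36 = 736 → 41952 → 1510272.
Reducing modulo 59: 1510272 = 25597·59 + 49, so 36^43 ≡ 49.

49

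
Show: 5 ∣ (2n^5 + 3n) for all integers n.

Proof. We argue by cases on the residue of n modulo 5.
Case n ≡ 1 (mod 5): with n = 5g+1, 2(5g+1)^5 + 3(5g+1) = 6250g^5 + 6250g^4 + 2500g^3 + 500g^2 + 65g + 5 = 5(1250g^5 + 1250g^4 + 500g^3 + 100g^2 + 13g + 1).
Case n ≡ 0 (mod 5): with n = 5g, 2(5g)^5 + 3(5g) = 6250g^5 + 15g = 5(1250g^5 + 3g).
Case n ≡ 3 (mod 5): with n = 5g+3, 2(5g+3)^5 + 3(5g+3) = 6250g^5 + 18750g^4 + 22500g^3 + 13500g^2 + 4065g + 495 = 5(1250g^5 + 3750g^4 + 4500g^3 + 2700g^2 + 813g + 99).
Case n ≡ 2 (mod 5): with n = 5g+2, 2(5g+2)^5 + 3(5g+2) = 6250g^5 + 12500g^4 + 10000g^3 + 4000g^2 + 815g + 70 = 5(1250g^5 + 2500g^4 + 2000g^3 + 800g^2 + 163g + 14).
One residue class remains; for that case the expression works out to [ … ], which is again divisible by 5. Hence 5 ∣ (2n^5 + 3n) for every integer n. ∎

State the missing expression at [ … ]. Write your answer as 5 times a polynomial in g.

Only n ≡ 4 (mod 5) is unaccounted for. Put n = 5g+4:
2(5g+4)^5 + 3(5g+4) expands to 6250g^5 + 25000g^4 + 40000g^3 + 32000g^2 + 12815g + 2060,
and factoring out 5 leaves 5(1250g^5 + 5000g^4 + 8000g^3 + 6400g^2 + 2563g + 412).

5(1250g^5 + 5000g^4 + 8000g^3 + 6400g^2 + 2563g + 412)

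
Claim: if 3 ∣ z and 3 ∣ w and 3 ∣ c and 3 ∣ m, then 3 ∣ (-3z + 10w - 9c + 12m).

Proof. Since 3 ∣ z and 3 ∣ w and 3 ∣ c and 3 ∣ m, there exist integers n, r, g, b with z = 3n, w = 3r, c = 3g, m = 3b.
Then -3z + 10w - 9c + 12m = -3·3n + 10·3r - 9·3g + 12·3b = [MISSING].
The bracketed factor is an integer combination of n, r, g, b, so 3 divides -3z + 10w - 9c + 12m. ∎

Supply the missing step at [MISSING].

3(12b - 9g - 3n + 10r)

Each term has a factor of 3: -3·3n + 10·3r - 9·3g + 12·3b = 3·(12b - 9g - 3n + 10r).
Since 12b - 9g - 3n + 10r is an integer, 3 ∣ (-3z + 10w - 9c + 12m).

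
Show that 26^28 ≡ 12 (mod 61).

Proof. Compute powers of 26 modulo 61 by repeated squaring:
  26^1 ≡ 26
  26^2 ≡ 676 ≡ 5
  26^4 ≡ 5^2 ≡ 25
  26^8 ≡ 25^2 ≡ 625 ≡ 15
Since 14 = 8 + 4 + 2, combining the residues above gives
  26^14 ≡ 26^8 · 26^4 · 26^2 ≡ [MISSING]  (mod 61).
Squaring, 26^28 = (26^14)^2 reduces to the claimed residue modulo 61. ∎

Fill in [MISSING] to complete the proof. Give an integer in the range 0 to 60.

45

Multiply the listed residues: 15 · 25 · 5 = 375 → 1875.
Reducing modulo 61: 1875 = 30·61 + 45, so 26^14 ≡ 45.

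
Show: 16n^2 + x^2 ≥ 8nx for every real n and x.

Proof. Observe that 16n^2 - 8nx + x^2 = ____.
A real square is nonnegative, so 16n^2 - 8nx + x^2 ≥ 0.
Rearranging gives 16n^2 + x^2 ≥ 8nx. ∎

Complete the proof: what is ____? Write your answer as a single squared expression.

(4n - x)^2

16n^2 - 8nx + x^2 is a perfect-square trinomial: the outer terms are (4n)^2 and (x)^2, and the cross term is -2·4n·x.
So 16n^2 - 8nx + x^2 = (4n - x)^2 ≥ 0.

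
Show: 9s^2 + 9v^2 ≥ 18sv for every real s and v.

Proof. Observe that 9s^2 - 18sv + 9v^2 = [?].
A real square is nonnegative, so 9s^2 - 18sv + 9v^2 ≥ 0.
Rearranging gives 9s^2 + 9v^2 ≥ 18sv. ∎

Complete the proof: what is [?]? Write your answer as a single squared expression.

(3s - 3v)^2

9s^2 - 18sv + 9v^2 is a perfect-square trinomial: the outer terms are (3s)^2 and (3v)^2, and the cross term is -2·3s·3v.
So 9s^2 - 18sv + 9v^2 = (3s - 3v)^2 ≥ 0.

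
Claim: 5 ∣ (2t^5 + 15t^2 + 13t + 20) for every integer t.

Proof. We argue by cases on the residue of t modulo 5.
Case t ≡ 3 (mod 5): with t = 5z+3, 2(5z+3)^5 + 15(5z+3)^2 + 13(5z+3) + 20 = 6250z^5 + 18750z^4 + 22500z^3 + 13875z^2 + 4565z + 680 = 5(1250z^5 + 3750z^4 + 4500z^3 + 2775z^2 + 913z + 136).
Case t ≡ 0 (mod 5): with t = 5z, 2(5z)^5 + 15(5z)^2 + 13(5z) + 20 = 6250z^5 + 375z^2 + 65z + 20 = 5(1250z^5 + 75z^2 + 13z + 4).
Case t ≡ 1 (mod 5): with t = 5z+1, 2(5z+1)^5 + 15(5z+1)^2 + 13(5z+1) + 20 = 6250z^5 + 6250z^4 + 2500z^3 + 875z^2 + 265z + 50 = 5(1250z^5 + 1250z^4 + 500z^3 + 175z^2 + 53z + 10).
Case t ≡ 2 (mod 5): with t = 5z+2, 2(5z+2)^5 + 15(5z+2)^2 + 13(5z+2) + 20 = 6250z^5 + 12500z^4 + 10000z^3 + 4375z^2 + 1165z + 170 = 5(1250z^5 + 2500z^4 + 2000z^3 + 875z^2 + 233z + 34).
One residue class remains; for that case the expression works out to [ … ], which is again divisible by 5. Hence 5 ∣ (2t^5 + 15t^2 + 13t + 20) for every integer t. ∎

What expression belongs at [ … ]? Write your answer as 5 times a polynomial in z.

Only t ≡ 4 (mod 5) is unaccounted for. Put t = 5z+4:
2(5z+4)^5 + 15(5z+4)^2 + 13(5z+4) + 20 expands to 6250z^5 + 25000z^4 + 40000z^3 + 32375z^2 + 13465z + 2360,
and factoring out 5 leaves 5(1250z^5 + 5000z^4 + 8000z^3 + 6475z^2 + 2693z + 472).

5(1250z^5 + 5000z^4 + 8000z^3 + 6475z^2 + 2693z + 472)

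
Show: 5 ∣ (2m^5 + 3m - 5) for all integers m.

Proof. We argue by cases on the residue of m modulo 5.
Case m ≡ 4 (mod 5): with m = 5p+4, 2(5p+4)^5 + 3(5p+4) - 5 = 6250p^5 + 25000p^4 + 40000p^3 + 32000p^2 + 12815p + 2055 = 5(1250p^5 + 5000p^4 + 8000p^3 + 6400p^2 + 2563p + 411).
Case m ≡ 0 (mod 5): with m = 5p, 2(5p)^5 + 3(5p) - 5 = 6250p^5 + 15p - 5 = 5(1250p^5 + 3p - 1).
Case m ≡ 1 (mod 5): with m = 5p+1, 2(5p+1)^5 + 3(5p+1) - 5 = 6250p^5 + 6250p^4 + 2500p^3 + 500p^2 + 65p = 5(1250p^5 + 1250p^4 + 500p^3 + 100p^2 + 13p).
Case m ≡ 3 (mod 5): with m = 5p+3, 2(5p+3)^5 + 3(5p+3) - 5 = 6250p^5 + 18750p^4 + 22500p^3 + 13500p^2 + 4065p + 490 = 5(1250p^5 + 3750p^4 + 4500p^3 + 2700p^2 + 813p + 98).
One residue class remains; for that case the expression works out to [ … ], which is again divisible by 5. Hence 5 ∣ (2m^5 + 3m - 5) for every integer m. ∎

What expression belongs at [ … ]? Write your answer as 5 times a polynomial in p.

The residues treated are {4, 0, 1, 3}, so the missing case is m ≡ 2 (mod 5); write m = 5p+2.
Then 2(5p+2)^5 + 3(5p+2) - 5 = 6250p^5 + 12500p^4 + 10000p^3 + 4000p^2 + 815p + 65 = 5(1250p^5 + 2500p^4 + 2000p^3 + 800p^2 + 163p + 13).

5(1250p^5 + 2500p^4 + 2000p^3 + 800p^2 + 163p + 13)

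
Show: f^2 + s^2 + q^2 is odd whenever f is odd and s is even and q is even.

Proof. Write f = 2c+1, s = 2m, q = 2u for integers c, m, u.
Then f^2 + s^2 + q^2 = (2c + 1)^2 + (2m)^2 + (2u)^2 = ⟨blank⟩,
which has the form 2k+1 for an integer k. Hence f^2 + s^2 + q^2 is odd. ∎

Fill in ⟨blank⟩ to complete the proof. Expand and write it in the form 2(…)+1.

2(2c^2 + 2c + 2m^2 + 2u^2) + 1

(2c + 1)^2 + (2m)^2 + (2u)^2 = 4c^2 + 4c + 4m^2 + 4u^2 + 1
= 2(2c^2 + 2c + 2m^2 + 2u^2) + 1.
Since 2c^2 + 2c + 2m^2 + 2u^2 is an integer, the sum of squares is of the form 2k+1 for an integer k.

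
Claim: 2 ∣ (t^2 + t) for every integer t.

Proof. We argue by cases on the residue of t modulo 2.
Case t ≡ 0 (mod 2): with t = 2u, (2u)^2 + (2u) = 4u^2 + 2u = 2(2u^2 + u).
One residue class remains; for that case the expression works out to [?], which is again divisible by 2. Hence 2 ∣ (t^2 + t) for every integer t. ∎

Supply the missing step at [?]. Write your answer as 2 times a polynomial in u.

2(2u^2 + 3u + 1)

The residues treated are {0}, so the missing case is t ≡ 1 (mod 2); write t = 2u+1.
Then (2u+1)^2 + (2u+1) = 4u^2 + 6u + 2 = 2(2u^2 + 3u + 1).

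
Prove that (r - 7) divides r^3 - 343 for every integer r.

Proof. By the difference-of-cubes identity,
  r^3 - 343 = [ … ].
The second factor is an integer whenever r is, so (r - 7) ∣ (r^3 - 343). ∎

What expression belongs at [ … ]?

Polynomial division of r^3 - 343 by r - 7 leaves remainder 0 and quotient r^2 + 7r + 49.
Hence r^3 - 343 = (r - 7)(r^2 + 7r + 49).

(r - 7)(r^2 + 7r + 49)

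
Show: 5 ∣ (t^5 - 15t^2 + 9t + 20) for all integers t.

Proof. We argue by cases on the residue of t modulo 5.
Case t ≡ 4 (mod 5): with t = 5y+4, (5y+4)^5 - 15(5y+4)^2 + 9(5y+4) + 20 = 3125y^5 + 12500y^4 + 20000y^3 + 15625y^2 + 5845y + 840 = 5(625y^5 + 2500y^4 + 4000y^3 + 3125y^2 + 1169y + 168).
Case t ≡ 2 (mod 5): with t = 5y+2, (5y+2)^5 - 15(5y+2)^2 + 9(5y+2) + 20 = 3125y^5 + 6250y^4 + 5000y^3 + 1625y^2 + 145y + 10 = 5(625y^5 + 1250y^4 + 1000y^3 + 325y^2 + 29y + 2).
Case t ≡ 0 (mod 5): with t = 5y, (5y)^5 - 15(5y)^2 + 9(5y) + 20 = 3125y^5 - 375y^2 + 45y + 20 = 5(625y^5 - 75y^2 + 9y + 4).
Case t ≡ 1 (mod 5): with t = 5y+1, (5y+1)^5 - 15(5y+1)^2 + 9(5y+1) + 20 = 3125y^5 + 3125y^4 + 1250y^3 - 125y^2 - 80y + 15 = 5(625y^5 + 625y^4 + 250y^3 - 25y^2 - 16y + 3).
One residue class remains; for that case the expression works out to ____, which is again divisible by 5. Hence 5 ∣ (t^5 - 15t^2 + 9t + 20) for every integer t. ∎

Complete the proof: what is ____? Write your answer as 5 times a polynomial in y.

The residues treated are {4, 2, 0, 1}, so the missing case is t ≡ 3 (mod 5); write t = 5y+3.
Then (5y+3)^5 - 15(5y+3)^2 + 9(5y+3) + 20 = 3125y^5 + 9375y^4 + 11250y^3 + 6375y^2 + 1620y + 155 = 5(625y^5 + 1875y^4 + 2250y^3 + 1275y^2 + 324y + 31).

5(625y^5 + 1875y^4 + 2250y^3 + 1275y^2 + 324y + 31)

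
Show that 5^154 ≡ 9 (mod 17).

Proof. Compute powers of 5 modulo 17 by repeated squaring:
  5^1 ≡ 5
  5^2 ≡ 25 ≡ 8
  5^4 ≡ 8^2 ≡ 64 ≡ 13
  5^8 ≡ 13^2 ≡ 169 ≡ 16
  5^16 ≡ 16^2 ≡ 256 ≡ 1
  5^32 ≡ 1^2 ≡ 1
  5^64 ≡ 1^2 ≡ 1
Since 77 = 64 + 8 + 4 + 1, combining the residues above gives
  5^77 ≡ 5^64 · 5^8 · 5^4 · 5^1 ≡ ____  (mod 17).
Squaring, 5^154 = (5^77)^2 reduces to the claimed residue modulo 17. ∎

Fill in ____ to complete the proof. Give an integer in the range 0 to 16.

3

5^64 · 5^8 · 5^4 · 5^1 ≡ 1 · 16 · 13 · 5 = 1040.
1040 mod 17 = 3, so 5^77 ≡ 3 (mod 17).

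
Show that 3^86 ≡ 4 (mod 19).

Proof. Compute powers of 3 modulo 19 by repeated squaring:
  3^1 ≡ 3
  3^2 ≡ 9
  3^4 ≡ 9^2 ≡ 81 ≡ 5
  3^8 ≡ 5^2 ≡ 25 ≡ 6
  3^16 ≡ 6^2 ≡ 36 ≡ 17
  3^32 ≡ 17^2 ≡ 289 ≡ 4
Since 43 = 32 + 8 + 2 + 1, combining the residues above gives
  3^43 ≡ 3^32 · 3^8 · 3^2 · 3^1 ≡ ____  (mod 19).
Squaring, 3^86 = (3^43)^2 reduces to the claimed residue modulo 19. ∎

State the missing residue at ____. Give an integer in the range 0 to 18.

2

3^32 · 3^8 · 3^2 · 3^1 ≡ 4 · 6 · 9 · 3 = 648.
648 mod 19 = 2, so 3^43 ≡ 2 (mod 19).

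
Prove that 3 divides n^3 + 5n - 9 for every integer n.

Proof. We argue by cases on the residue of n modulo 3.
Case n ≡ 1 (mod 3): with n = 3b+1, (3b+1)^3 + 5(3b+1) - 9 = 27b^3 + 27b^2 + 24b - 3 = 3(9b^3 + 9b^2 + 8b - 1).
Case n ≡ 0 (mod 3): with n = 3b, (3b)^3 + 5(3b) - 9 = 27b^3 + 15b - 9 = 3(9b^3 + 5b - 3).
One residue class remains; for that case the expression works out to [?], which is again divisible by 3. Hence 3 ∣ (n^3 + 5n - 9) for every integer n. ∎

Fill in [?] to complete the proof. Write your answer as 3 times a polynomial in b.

3(9b^3 + 18b^2 + 17b + 3)

The residues treated are {1, 0}, so the missing case is n ≡ 2 (mod 3); write n = 3b+2.
Then (3b+2)^3 + 5(3b+2) - 9 = 27b^3 + 54b^2 + 51b + 9 = 3(9b^3 + 18b^2 + 17b + 3).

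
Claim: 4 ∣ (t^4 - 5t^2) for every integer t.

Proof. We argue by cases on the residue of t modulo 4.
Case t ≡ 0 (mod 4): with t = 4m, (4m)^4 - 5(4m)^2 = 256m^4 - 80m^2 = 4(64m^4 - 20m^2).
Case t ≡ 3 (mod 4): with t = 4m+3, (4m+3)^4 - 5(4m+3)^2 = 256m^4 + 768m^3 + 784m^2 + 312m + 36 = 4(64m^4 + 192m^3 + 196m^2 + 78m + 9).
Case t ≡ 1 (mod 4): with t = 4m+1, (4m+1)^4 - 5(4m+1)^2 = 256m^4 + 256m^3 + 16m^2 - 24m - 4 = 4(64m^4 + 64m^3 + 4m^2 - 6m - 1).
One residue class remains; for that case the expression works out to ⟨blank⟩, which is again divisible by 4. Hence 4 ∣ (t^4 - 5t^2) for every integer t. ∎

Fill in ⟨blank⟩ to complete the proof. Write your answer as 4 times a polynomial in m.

4(64m^4 + 128m^3 + 76m^2 + 12m - 1)

Only t ≡ 2 (mod 4) is unaccounted for. Put t = 4m+2:
(4m+2)^4 - 5(4m+2)^2 expands to 256m^4 + 512m^3 + 304m^2 + 48m - 4,
and factoring out 4 leaves 4(64m^4 + 128m^3 + 76m^2 + 12m - 1).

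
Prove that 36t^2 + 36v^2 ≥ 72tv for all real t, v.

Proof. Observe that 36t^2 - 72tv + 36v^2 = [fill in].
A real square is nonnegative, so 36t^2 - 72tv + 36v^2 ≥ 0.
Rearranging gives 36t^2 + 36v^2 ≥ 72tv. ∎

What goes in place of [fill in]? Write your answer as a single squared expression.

(6t - 6v)^2

36t^2 - 72tv + 36v^2 is a perfect-square trinomial: the outer terms are (6t)^2 and (6v)^2, and the cross term is -2·6t·6v.
So 36t^2 - 72tv + 36v^2 = (6t - 6v)^2 ≥ 0.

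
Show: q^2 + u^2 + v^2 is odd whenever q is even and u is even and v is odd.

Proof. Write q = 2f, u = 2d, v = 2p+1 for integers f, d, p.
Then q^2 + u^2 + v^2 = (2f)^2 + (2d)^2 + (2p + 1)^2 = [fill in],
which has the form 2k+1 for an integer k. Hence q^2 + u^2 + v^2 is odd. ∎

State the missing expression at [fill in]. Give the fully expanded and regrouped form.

2(2d^2 + 2f^2 + 2p^2 + 2p) + 1

(2f)^2 + (2d)^2 + (2p + 1)^2 = 4d^2 + 4f^2 + 4p^2 + 4p + 1
= 2(2d^2 + 2f^2 + 2p^2 + 2p) + 1.
Since 2d^2 + 2f^2 + 2p^2 + 2p is an integer, the sum of squares is of the form 2k+1 for an integer k.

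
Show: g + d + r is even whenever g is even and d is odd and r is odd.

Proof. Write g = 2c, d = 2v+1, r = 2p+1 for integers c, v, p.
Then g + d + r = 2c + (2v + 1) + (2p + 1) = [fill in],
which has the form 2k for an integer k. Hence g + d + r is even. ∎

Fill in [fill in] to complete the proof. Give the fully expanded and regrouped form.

2c + (2v + 1) + (2p + 1) = 2c + 2p + 2v + 2
= 2(c + p + v + 1).
Since c + p + v + 1 is an integer, the sum is of the form 2k for an integer k.

2(c + p + v + 1)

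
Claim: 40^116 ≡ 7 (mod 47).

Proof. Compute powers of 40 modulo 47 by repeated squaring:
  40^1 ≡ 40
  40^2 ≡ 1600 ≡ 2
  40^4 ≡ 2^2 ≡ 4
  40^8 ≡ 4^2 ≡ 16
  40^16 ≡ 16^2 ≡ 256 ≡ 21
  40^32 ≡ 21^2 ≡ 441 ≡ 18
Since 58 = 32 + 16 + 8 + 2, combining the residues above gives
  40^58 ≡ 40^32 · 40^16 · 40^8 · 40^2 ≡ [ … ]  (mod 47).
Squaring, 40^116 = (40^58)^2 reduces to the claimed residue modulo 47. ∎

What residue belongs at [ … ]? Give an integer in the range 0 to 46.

Multiply the listed residues: 18 · 21 · 16 · 2 = 378 → 6048 → 12096.
Reducing modulo 47: 12096 = 257·47 + 17, so 40^58 ≡ 17.

17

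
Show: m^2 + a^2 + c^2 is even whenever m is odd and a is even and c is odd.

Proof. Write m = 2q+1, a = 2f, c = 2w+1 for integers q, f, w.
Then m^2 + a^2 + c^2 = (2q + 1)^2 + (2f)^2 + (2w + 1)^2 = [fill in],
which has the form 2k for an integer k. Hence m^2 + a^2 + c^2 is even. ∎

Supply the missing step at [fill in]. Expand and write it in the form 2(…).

2(2f^2 + 2q^2 + 2q + 2w^2 + 2w + 1)

Expanding: (2q + 1)^2 + (2f)^2 + (2w + 1)^2 = 4f^2 + 4q^2 + 4q + 4w^2 + 4w + 2.
Every term is even; pulling out the factor of 2 gives 2(2f^2 + 2q^2 + 2q + 2w^2 + 2w + 1).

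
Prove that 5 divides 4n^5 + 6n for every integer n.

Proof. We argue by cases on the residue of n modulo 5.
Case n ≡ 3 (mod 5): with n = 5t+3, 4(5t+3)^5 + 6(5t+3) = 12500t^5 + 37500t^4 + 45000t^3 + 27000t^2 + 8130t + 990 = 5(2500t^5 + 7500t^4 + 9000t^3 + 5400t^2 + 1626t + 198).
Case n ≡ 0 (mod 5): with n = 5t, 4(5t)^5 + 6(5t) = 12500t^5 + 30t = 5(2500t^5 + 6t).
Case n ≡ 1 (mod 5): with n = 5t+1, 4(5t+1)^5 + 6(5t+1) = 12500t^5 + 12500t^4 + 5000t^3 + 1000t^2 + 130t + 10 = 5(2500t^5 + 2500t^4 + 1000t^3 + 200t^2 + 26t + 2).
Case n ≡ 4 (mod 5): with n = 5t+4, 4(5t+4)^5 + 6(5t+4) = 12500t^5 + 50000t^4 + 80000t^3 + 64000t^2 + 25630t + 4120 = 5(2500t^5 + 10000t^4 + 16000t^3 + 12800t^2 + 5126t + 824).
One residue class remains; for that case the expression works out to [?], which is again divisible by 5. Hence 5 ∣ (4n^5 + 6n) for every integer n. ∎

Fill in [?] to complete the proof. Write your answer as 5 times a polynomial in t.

5(2500t^5 + 5000t^4 + 4000t^3 + 1600t^2 + 326t + 28)

The residues treated are {3, 0, 1, 4}, so the missing case is n ≡ 2 (mod 5); write n = 5t+2.
Then 4(5t+2)^5 + 6(5t+2) = 12500t^5 + 25000t^4 + 20000t^3 + 8000t^2 + 1630t + 140 = 5(2500t^5 + 5000t^4 + 4000t^3 + 1600t^2 + 326t + 28).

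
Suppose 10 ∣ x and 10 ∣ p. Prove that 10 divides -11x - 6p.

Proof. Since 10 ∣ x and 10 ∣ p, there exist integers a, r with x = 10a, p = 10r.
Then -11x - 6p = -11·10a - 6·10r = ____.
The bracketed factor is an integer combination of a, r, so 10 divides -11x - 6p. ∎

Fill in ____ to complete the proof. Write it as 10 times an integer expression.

Pull the common 10 out of every term: -11·10a - 6·10r = 10(-11a - 6r).
-11a - 6r is an integer, which exhibits the divisibility.

10(-11a - 6r)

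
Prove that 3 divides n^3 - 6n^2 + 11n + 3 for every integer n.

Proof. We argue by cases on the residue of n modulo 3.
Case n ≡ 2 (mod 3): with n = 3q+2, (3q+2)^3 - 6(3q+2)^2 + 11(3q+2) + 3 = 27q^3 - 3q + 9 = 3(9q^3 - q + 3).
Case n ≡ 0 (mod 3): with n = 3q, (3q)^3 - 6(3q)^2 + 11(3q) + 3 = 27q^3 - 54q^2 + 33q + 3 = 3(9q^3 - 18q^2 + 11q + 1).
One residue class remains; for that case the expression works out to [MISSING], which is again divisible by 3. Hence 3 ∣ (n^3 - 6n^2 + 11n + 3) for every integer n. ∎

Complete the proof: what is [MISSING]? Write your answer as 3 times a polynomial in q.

3(9q^3 - 9q^2 + 2q + 3)

Only n ≡ 1 (mod 3) is unaccounted for. Put n = 3q+1:
(3q+1)^3 - 6(3q+1)^2 + 11(3q+1) + 3 expands to 27q^3 - 27q^2 + 6q + 9,
and factoring out 3 leaves 3(9q^3 - 9q^2 + 2q + 3).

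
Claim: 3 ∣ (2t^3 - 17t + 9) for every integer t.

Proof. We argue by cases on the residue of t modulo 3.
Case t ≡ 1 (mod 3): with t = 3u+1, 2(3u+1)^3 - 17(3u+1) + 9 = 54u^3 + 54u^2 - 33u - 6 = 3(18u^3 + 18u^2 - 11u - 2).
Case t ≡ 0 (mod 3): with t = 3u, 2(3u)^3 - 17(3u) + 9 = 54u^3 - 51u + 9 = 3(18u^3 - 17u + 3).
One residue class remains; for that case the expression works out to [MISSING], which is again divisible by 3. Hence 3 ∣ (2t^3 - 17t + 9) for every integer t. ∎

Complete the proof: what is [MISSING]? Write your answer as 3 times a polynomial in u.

3(18u^3 + 36u^2 + 7u - 3)

The residues treated are {1, 0}, so the missing case is t ≡ 2 (mod 3); write t = 3u+2.
Then 2(3u+2)^3 - 17(3u+2) + 9 = 54u^3 + 108u^2 + 21u - 9 = 3(18u^3 + 36u^2 + 7u - 3).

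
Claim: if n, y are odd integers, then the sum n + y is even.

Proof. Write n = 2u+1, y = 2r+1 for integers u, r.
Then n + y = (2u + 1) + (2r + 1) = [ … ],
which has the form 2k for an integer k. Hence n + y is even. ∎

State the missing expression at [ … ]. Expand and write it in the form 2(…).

2(r + u + 1)

Expanding: (2u + 1) + (2r + 1) = 2r + 2u + 2.
Every term is even; pulling out the factor of 2 gives 2(r + u + 1).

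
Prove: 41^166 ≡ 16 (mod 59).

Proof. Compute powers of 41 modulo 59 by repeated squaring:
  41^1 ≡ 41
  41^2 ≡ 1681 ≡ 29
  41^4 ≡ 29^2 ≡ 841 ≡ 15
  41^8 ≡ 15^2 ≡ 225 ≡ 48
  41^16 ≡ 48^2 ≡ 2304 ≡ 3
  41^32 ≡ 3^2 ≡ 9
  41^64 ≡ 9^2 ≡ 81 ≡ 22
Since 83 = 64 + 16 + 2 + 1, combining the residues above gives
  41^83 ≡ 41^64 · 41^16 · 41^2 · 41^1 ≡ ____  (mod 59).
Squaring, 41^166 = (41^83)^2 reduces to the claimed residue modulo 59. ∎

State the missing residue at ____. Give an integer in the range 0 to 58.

Multiply the listed residues: 22 · 3 · 29 · 41 = 66 → 1914 → 78474.
Reducing modulo 59: 78474 = 1330·59 + 4, so 41^83 ≡ 4.

4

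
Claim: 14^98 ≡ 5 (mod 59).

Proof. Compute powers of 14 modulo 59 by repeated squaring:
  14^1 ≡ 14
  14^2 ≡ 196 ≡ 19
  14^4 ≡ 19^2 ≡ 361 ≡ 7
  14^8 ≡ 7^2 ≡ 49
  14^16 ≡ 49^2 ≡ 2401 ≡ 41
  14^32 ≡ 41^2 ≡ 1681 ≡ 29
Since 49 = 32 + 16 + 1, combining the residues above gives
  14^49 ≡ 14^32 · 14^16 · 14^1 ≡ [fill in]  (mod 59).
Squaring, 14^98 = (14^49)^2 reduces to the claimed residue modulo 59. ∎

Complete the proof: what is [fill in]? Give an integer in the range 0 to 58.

8

Multiply the listed residues: 29 · 41 · 14 = 1189 → 16646.
Reducing modulo 59: 16646 = 282·59 + 8, so 14^49 ≡ 8.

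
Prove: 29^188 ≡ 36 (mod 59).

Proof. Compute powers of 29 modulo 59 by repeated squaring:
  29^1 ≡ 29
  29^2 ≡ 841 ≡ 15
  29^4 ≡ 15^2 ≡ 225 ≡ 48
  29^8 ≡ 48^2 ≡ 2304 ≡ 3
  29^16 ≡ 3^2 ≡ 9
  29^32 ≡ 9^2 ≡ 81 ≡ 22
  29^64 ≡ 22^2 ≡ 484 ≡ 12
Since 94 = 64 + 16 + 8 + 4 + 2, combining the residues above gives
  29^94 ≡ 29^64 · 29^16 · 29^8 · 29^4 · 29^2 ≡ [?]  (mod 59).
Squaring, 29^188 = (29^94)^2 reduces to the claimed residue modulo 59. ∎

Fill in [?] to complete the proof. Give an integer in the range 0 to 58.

29^64 · 29^16 · 29^8 · 29^4 · 29^2 ≡ 12 · 9 · 3 · 48 · 15 = 233280.
233280 mod 59 = 53, so 29^94 ≡ 53 (mod 59).

53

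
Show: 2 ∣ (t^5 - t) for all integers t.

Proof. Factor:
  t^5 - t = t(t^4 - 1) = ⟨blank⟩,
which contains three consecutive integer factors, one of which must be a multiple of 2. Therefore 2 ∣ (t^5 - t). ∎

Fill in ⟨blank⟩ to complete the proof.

(t - 1)t(t + 1)(t^2 + 1)

t^4 - 1 = (t^2 - 1)(t^2 + 1), and t^2 - 1 = (t-1)(t+1).
So t(t^4 - 1) = (t - 1)t(t + 1)(t^2 + 1).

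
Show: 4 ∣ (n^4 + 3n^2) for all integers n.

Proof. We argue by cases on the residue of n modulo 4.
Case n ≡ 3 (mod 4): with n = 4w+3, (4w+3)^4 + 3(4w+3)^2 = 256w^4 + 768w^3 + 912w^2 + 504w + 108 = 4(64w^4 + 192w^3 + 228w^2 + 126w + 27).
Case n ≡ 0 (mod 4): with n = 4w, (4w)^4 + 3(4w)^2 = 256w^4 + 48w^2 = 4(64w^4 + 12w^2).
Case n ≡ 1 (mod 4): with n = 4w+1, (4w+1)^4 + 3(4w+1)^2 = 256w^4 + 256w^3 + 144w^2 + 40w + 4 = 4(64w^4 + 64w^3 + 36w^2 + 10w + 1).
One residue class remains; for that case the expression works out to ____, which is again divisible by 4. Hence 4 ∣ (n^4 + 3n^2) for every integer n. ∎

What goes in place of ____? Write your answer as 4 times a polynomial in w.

Only n ≡ 2 (mod 4) is unaccounted for. Put n = 4w+2:
(4w+2)^4 + 3(4w+2)^2 expands to 256w^4 + 512w^3 + 432w^2 + 176w + 28,
and factoring out 4 leaves 4(64w^4 + 128w^3 + 108w^2 + 44w + 7).

4(64w^4 + 128w^3 + 108w^2 + 44w + 7)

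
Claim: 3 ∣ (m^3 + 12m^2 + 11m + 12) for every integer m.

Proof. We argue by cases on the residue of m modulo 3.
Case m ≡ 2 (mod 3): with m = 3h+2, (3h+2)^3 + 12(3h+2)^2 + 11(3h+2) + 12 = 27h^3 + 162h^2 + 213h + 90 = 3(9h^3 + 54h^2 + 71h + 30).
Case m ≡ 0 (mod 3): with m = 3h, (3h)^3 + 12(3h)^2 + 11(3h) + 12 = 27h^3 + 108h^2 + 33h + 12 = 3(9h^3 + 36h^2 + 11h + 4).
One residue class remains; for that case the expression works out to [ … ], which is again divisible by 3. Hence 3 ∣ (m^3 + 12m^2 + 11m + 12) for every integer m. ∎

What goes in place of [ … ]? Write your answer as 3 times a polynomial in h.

Only m ≡ 1 (mod 3) is unaccounted for. Put m = 3h+1:
(3h+1)^3 + 12(3h+1)^2 + 11(3h+1) + 12 expands to 27h^3 + 135h^2 + 114h + 36,
and factoring out 3 leaves 3(9h^3 + 45h^2 + 38h + 12).

3(9h^3 + 45h^2 + 38h + 12)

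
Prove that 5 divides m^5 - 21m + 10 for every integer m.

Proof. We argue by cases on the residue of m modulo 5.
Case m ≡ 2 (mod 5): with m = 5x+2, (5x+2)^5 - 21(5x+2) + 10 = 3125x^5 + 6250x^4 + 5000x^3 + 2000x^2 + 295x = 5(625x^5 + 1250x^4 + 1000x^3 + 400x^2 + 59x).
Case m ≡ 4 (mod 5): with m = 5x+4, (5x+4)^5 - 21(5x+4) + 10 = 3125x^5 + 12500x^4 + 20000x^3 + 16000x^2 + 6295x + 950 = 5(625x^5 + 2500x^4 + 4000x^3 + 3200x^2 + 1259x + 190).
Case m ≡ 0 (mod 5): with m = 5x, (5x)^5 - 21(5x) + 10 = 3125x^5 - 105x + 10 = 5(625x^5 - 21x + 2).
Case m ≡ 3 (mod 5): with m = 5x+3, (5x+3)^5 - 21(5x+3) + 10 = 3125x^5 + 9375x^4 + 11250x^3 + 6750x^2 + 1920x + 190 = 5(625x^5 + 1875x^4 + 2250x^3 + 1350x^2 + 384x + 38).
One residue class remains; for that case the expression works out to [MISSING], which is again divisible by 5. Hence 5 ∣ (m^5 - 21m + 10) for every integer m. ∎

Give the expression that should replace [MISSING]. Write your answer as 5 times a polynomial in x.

The residues treated are {2, 4, 0, 3}, so the missing case is m ≡ 1 (mod 5); write m = 5x+1.
Then (5x+1)^5 - 21(5x+1) + 10 = 3125x^5 + 3125x^4 + 1250x^3 + 250x^2 - 80x - 10 = 5(625x^5 + 625x^4 + 250x^3 + 50x^2 - 16x - 2).

5(625x^5 + 625x^4 + 250x^3 + 50x^2 - 16x - 2)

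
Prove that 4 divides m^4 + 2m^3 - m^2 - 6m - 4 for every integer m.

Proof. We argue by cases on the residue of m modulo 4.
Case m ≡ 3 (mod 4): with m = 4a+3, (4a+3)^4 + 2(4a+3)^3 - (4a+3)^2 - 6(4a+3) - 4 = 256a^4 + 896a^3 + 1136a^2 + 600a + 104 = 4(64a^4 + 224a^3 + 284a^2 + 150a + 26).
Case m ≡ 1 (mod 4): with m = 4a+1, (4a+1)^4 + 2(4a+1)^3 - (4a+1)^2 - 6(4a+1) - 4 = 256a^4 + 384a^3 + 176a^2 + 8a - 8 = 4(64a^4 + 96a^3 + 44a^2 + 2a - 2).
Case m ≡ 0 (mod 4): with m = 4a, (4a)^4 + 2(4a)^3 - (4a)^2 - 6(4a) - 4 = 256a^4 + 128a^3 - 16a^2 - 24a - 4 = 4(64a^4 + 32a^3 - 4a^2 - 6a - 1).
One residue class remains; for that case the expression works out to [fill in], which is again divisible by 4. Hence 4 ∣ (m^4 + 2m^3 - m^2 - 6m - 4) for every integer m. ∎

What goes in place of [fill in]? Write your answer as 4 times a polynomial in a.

Only m ≡ 2 (mod 4) is unaccounted for. Put m = 4a+2:
(4a+2)^4 + 2(4a+2)^3 - (4a+2)^2 - 6(4a+2) - 4 expands to 256a^4 + 640a^3 + 560a^2 + 184a + 12,
and factoring out 4 leaves 4(64a^4 + 160a^3 + 140a^2 + 46a + 3).

4(64a^4 + 160a^3 + 140a^2 + 46a + 3)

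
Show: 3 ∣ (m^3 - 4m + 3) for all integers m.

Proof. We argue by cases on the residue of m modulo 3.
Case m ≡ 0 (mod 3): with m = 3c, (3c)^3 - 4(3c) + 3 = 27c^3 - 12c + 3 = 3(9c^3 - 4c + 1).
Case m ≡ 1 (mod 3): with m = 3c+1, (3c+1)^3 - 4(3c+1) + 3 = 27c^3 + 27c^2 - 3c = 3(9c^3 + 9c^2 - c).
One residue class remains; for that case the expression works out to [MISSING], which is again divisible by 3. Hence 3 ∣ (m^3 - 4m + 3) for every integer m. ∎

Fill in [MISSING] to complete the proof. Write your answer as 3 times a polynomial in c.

3(9c^3 + 18c^2 + 8c + 1)

The residues treated are {0, 1}, so the missing case is m ≡ 2 (mod 3); write m = 3c+2.
Then (3c+2)^3 - 4(3c+2) + 3 = 27c^3 + 54c^2 + 24c + 3 = 3(9c^3 + 18c^2 + 8c + 1).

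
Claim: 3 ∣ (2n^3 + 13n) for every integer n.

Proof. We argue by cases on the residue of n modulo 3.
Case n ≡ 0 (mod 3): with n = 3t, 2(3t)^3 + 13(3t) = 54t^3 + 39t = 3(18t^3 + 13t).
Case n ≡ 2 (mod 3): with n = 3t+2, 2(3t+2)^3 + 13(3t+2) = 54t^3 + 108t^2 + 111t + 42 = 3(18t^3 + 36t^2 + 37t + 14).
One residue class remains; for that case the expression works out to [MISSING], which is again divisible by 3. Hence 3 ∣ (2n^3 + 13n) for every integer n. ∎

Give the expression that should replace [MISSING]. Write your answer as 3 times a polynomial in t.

3(18t^3 + 18t^2 + 19t + 5)

Only n ≡ 1 (mod 3) is unaccounted for. Put n = 3t+1:
2(3t+1)^3 + 13(3t+1) expands to 54t^3 + 54t^2 + 57t + 15,
and factoring out 3 leaves 3(18t^3 + 18t^2 + 19t + 5).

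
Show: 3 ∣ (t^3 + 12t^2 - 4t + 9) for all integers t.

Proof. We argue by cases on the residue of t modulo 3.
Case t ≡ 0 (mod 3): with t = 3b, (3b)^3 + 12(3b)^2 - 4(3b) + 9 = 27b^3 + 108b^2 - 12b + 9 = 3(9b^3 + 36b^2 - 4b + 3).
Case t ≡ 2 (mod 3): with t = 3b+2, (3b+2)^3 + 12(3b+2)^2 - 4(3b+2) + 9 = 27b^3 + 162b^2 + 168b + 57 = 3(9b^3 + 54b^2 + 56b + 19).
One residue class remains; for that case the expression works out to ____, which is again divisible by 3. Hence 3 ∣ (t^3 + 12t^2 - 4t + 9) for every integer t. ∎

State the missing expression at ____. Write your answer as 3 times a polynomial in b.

3(9b^3 + 45b^2 + 23b + 6)

Only t ≡ 1 (mod 3) is unaccounted for. Put t = 3b+1:
(3b+1)^3 + 12(3b+1)^2 - 4(3b+1) + 9 expands to 27b^3 + 135b^2 + 69b + 18,
and factoring out 3 leaves 3(9b^3 + 45b^2 + 23b + 6).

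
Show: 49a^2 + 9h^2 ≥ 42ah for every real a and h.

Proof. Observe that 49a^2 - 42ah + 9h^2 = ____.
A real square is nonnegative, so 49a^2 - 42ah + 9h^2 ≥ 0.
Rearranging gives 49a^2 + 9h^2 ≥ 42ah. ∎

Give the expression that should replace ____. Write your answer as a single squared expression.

(7a - 3h)^2

49a^2 - 42ah + 9h^2 is a perfect-square trinomial: the outer terms are (7a)^2 and (3h)^2, and the cross term is -2·7a·3h.
So 49a^2 - 42ah + 9h^2 = (7a - 3h)^2 ≥ 0.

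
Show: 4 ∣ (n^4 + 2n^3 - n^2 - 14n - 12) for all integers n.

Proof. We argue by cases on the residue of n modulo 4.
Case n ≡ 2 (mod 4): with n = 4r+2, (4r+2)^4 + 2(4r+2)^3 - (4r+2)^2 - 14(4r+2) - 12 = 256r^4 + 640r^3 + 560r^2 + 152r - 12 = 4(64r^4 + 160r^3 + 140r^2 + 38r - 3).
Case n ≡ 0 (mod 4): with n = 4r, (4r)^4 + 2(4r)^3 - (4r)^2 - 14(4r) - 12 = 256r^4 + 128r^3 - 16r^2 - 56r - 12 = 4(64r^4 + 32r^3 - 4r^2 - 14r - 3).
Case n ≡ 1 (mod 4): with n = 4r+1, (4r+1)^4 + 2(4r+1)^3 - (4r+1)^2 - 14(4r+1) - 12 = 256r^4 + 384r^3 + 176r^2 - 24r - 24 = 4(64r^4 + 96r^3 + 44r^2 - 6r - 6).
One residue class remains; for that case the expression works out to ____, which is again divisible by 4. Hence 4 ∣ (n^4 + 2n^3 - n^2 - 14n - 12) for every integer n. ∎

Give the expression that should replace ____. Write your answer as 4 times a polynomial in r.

Only n ≡ 3 (mod 4) is unaccounted for. Put n = 4r+3:
(4r+3)^4 + 2(4r+3)^3 - (4r+3)^2 - 14(4r+3) - 12 expands to 256r^4 + 896r^3 + 1136r^2 + 568r + 72,
and factoring out 4 leaves 4(64r^4 + 224r^3 + 284r^2 + 142r + 18).

4(64r^4 + 224r^3 + 284r^2 + 142r + 18)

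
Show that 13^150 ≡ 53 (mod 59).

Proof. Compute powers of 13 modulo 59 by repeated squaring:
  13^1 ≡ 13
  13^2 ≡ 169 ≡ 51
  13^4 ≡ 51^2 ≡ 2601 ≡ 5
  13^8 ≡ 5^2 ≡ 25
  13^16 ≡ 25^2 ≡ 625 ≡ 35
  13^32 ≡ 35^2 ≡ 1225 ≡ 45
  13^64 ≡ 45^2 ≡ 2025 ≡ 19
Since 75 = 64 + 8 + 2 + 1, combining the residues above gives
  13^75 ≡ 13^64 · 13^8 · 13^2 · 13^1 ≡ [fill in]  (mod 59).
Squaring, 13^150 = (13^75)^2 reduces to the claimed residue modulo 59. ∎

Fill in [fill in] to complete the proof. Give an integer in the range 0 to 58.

42

13^64 · 13^8 · 13^2 · 13^1 ≡ 19 · 25 · 51 · 13 = 314925.
314925 mod 59 = 42, so 13^75 ≡ 42 (mod 59).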